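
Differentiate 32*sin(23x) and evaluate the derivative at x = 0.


Apply the chain rule to differentiate 32*sin(23x):
d/dx [32*sin(23x)]
= 32 * cos(23x) * d/dx(23x)
= 32 * 23 * cos(23x)
= 736 * cos(23x)
Evaluate at x = 0:
= 736 * cos(0)
= 736 * 1
= 736

736


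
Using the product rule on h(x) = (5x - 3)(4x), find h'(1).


Let u(x) = 5x - 3 and v(x) = 4x
u'(x) = 5
v'(x) = 4
Product rule: h'(x) = u'(x)*v(x) + u(x)*v'(x)
= 5 * (4x) + (5x - 3) * 4
At x = 1:
u(1) = 5 * 1 - 3 = 2
v(1) = 4 * 1 + 0 = 4
h'(1) = 5 * 4 + 2 * 4
= 20 + 8
= 28

28


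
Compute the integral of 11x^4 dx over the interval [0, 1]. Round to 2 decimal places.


Find the antiderivative of 11x^4:
F(x) = 11/5 * x^5
Apply the Fundamental Theorem of Calculus:
F(1) - F(0)
= 11/5 * 1^5 - 11/5 * 0^5
= 11/5 * (1 - 0)
= 11/5 * 1
= 11/5 = 2.20

2.20


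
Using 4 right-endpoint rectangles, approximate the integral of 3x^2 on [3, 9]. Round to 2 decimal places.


Right Riemann sum uses right endpoints of each subinterval.
Interval: [3, 9], n = 4
dx = (9 - 3) / 4 = 3/2
Right endpoints: [9/2, 6, 15/2, 9]
f values: [243/4, 108, 675/4, 243]
Sum = dx * (sum of f values)
= 3/2 * 1161/2
= 3483/4 = 870.75

870.75


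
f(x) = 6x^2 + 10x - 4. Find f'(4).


Differentiate term by term using power and sum rules:
f(x) = 6x^2 + 10x - 4
f'(x) = 12x + 10
Substitute x = 4:
f'(4) = 12 * 4 + 10
= 48 + 10
= 58

58


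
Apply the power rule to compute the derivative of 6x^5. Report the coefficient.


We apply the power rule: d/dx [ax^n] = a*n * x^(n-1)
d/dx [6x^5]
= 6 * 5 * x^(5-1)
= 30x^4
The coefficient is 30

30


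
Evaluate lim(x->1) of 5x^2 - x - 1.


Since polynomials are continuous, we use direct substitution.
lim(x->1) of 5x^2 - x - 1
= 5 * 1^2 - 1 * 1 - 1
= 5 - 1 - 1
= 3

3


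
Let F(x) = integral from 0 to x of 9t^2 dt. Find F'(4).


By the Fundamental Theorem of Calculus (Part 1):
If F(x) = integral from 0 to x of f(t) dt, then F'(x) = f(x)
Here f(t) = 9t^2
So F'(x) = 9x^2
Evaluate at x = 4:
F'(4) = 9 * 4^2
= 9 * 16
= 144

144


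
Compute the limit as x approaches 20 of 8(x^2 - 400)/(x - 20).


Direct substitution gives 0/0, so we factor the numerator.
Factor: 8(x^2 - 400) = 8 * (x - 20)(x + 20)
Cancel the common factor (x - 20):
8(x^2 - 400)/(x - 20) = 8 * (x + 20)
Now substitute x = 20:
= 8 * (20 + 20) = 320

320


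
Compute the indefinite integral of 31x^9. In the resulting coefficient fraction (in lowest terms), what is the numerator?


Apply the power rule for integration:
integral of ax^n dx = a/(n+1) * x^(n+1) + C
integral of 31x^9 dx
= 31/10 * x^10 + C
The coefficient in lowest terms is 31/10, and its numerator is 31

31


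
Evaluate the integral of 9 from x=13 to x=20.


The integral of a constant k over [a, b] equals k * (b - a).
integral from 13 to 20 of 9 dx
= 9 * (20 - 13)
= 9 * 7
= 63

63


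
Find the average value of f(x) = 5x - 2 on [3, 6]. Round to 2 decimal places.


Average value = 1/(b-a) * integral from a to b of f(x) dx
First compute the integral of 5x - 2:
F(x) = (5/2)x^2 - 2x
F(6) = 5/2 * 36 - 2 * 6 = 78
F(3) = 5/2 * 9 - 2 * 3 = 33/2
Integral = 78 - 33/2 = 123/2
Average = (123/2) / (6 - 3) = (123/2) / 3
= 41/2 = 20.50

20.50


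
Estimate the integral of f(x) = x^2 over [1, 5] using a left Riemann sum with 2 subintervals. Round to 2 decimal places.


Left Riemann sum uses left endpoints of each subinterval.
Interval: [1, 5], n = 2
dx = (5 - 1) / 2 = 2
Left endpoints: [1, 3]
f values: [1, 9]
Sum = dx * (sum of f values)
= 2 * 10
= 20 = 20.00

20.00


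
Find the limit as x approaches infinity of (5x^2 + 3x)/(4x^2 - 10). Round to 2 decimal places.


For limits at infinity with equal-degree polynomials,
we compare leading coefficients.
Numerator leading term: 5x^2
Denominator leading term: 4x^2
Divide both by x^2:
lim = (5 + 3/x) / (4 - 10/x^2)
As x -> infinity, the 1/x and 1/x^2 terms vanish:
= 5/4 = 1.25

1.25


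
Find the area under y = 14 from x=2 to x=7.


The area under a constant function y = 14 is a rectangle.
Width = 7 - 2 = 5
Height = 14
Area = width * height
= 5 * 14
= 70

70


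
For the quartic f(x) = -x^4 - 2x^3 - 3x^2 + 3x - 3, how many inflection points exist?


Inflection points occur where f''(x) = 0 and concavity changes.
f(x) = -x^4 - 2x^3 - 3x^2 + 3x - 3
f'(x) = -4x^3 - 6x^2 - 6x + 3
f''(x) = -12x^2 - 12x - 6
This is a quadratic in x. Use the discriminant to count real roots.
Discriminant = (-12)^2 - 4 * (-12) * (-6)
= 144 - 288
= -144
Since discriminant < 0, f''(x) = 0 has no real solutions.
Number of inflection points: 0

0


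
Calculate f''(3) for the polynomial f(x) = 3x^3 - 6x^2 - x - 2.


First derivative:
f'(x) = 9x^2 - 12x - 1
Second derivative:
f''(x) = 18x - 12
Substitute x = 3:
f''(3) = 18 * 3 - 12
= 54 - 12
= 42

42


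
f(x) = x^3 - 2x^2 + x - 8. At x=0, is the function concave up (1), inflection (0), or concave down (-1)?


Concavity is determined by the sign of f''(x).
f(x) = x^3 - 2x^2 + x - 8
f'(x) = 3x^2 - 4x + 1
f''(x) = 6x - 4
f''(0) = 6 * 0 - 4
= 0 - 4
= -4
Since f''(0) < 0, the function is concave down (-1)

-1


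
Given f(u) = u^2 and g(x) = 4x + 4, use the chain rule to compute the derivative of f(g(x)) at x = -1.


Using the chain rule: (f(g(x)))' = f'(g(x)) * g'(x)
First, find g(-1):
g(-1) = 4 * (-1) + 4 = 0
Next, f'(u) = 2u
And g'(x) = 4
So f'(g(-1)) * g'(-1)
= 2 * 0 * 4
= 0

0


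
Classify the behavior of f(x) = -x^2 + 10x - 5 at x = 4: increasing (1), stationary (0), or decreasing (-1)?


Compute f'(x) to determine behavior:
f'(x) = -2x + 10
f'(4) = -2 * 4 + 10
= -8 + 10
= 2
Since f'(4) > 0, the function is increasing (1)

1


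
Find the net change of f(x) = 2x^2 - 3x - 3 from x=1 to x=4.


Net change = f(b) - f(a)
f(x) = 2x^2 - 3x - 3
Compute f(4):
f(4) = 2 * 4^2 - 3 * 4 - 3
= 32 - 12 - 3
= 17
Compute f(1):
f(1) = 2 * 1^2 - 3 * 1 - 3
= 2 - 3 - 3
= -4
Net change = 17 - (-4) = 21

21


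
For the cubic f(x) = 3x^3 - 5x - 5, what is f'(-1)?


Differentiate f(x) = 3x^3 - 5x - 5 term by term:
f'(x) = 9x^2 - 5
Substitute x = -1:
f'(-1) = 9 * (-1)^2 + 0 * (-1) - 5
= 9 + 0 - 5
= 4

4


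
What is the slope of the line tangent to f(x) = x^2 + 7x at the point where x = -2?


The slope of the tangent line equals f'(x) at the point.
f(x) = x^2 + 7x
f'(x) = 2x + 7
At x = -2:
f'(-2) = 2 * (-2) + 7
= -4 + 7
= 3

3


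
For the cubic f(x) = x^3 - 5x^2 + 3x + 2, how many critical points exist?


Find where f'(x) = 0:
f(x) = x^3 - 5x^2 + 3x + 2
f'(x) = 3x^2 - 10x + 3
This is a quadratic in x. Use the discriminant to count real roots.
Discriminant = (-10)^2 - 4 * 3 * 3
= 100 - 36
= 64
Since discriminant > 0, f'(x) = 0 has 2 real solutions.
Number of critical points: 2

2


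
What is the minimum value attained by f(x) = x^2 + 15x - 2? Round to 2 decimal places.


For a quadratic f(x) = ax^2 + bx + c with a > 0, the minimum is at the vertex.
Vertex x-coordinate: x = -b/(2a)
x = -(15) / (2 * 1)
x = -15/2
Substitute back to find the minimum value:
f(-15/2) = 1 * (-15/2)^2 + 15 * (-15/2) - 2
= 225/4 - 225/2 - 2
= -233/4 = -58.25

-58.25


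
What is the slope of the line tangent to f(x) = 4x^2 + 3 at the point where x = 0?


The slope of the tangent line equals f'(x) at the point.
f(x) = 4x^2 + 3
f'(x) = 8x
At x = 0:
f'(0) = 8 * 0 + 0
= 0 + 0
= 0

0


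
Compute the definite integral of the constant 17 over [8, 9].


The integral of a constant k over [a, b] equals k * (b - a).
integral from 8 to 9 of 17 dx
= 17 * (9 - 8)
= 17 * 1
= 17

17


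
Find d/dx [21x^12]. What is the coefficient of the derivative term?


We apply the power rule: d/dx [ax^n] = a*n * x^(n-1)
d/dx [21x^12]
= 21 * 12 * x^(12-1)
= 252x^11
The coefficient is 252

252


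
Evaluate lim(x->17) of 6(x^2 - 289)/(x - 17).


Direct substitution gives 0/0, so we factor the numerator.
Factor: 6(x^2 - 289) = 6 * (x - 17)(x + 17)
Cancel the common factor (x - 17):
6(x^2 - 289)/(x - 17) = 6 * (x + 17)
Now substitute x = 17:
= 6 * (17 + 17) = 204

204


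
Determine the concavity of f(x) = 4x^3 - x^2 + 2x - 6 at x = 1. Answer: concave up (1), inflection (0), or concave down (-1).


Concavity is determined by the sign of f''(x).
f(x) = 4x^3 - x^2 + 2x - 6
f'(x) = 12x^2 - 2x + 2
f''(x) = 24x - 2
f''(1) = 24 * 1 - 2
= 24 - 2
= 22
Since f''(1) > 0, the function is concave up (1)

1


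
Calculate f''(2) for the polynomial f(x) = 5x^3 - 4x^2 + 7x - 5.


First derivative:
f'(x) = 15x^2 - 8x + 7
Second derivative:
f''(x) = 30x - 8
Substitute x = 2:
f''(2) = 30 * 2 - 8
= 60 - 8
= 52

52


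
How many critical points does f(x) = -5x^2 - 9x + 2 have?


Find where f'(x) = 0:
f'(x) = -10x - 9
Set f'(x) = 0:
-10x - 9 = 0
x = 9 / (-10) = -9/10
This is a linear equation in x, so there is exactly one solution.
Number of critical points: 1

1


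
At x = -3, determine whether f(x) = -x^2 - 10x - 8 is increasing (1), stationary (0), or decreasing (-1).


Compute f'(x) to determine behavior:
f'(x) = -2x - 10
f'(-3) = -2 * (-3) - 10
= 6 - 10
= -4
Since f'(-3) < 0, the function is decreasing (-1)

-1


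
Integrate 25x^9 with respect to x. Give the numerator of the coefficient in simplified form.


Apply the power rule for integration:
integral of ax^n dx = a/(n+1) * x^(n+1) + C
integral of 25x^9 dx
= 25/10 * x^10 + C
= 5/2 * x^10 + C
The coefficient in lowest terms is 5/2, and its numerator is 5

5


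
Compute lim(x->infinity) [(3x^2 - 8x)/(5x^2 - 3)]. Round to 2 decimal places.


For limits at infinity with equal-degree polynomials,
we compare leading coefficients.
Numerator leading term: 3x^2
Denominator leading term: 5x^2
Divide both by x^2:
lim = (3 - 8/x) / (5 - 3/x^2)
As x -> infinity, the 1/x and 1/x^2 terms vanish:
= 3/5 = 0.60

0.60


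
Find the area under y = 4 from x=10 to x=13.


The area under a constant function y = 4 is a rectangle.
Width = 13 - 10 = 3
Height = 4
Area = width * height
= 3 * 4
= 12

12


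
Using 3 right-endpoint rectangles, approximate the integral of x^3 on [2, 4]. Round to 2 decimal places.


Right Riemann sum uses right endpoints of each subinterval.
Interval: [2, 4], n = 3
dx = (4 - 2) / 3 = 2/3
Right endpoints: [8/3, 10/3, 4]
f values: [512/27, 1000/27, 64]
Sum = dx * (sum of f values)
= 2/3 * 120
= 80 = 80.00

80.00


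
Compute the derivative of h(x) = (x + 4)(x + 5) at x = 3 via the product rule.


Let u(x) = x + 4 and v(x) = x + 5
u'(x) = 1
v'(x) = 1
Product rule: h'(x) = u'(x)*v(x) + u(x)*v'(x)
= 1 * (x + 5) + (x + 4) * 1
At x = 3:
u(3) = 1 * 3 + 4 = 7
v(3) = 1 * 3 + 5 = 8
h'(3) = 1 * 8 + 7 * 1
= 8 + 7
= 15

15


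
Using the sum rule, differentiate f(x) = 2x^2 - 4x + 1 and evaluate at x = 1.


Differentiate term by term using power and sum rules:
f(x) = 2x^2 - 4x + 1
f'(x) = 4x - 4
Substitute x = 1:
f'(1) = 4 * 1 - 4
= 4 - 4
= 0

0


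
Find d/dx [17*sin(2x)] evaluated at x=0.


Apply the chain rule to differentiate 17*sin(2x):
d/dx [17*sin(2x)]
= 17 * cos(2x) * d/dx(2x)
= 17 * 2 * cos(2x)
= 34 * cos(2x)
Evaluate at x = 0:
= 34 * cos(0)
= 34 * 1
= 34

34


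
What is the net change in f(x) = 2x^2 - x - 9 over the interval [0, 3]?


Net change = f(b) - f(a)
f(x) = 2x^2 - x - 9
Compute f(3):
f(3) = 2 * 3^2 - 1 * 3 - 9
= 18 - 3 - 9
= 6
Compute f(0):
f(0) = 2 * 0^2 - 1 * 0 - 9
= 0 + 0 - 9
= -9
Net change = 6 - (-9) = 15

15


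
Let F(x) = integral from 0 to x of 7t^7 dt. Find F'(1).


By the Fundamental Theorem of Calculus (Part 1):
If F(x) = integral from 0 to x of f(t) dt, then F'(x) = f(x)
Here f(t) = 7t^7
So F'(x) = 7x^7
Evaluate at x = 1:
F'(1) = 7 * 1^7
= 7 * 1
= 7

7


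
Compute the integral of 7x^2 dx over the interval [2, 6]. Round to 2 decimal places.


Find the antiderivative of 7x^2:
F(x) = 7/3 * x^3
Apply the Fundamental Theorem of Calculus:
F(6) - F(2)
= 7/3 * 6^3 - 7/3 * 2^3
= 7/3 * (216 - 8)
= 7/3 * 208
= 1456/3 ≈ 485.33

485.33


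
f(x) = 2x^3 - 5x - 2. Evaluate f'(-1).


Differentiate f(x) = 2x^3 - 5x - 2 term by term:
f'(x) = 6x^2 - 5
Substitute x = -1:
f'(-1) = 6 * (-1)^2 + 0 * (-1) - 5
= 6 + 0 - 5
= 1

1


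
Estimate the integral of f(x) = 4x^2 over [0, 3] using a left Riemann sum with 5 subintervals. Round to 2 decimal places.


Left Riemann sum uses left endpoints of each subinterval.
Interval: [0, 3], n = 5
dx = (3 - 0) / 5 = 3/5
Left endpoints: [0, 3/5, 6/5, 9/5, 12/5]
f values: [0, 36/25, 144/25, 324/25, 576/25]
Sum = dx * (sum of f values)
= 3/5 * 216/5
= 648/25 = 25.92

25.92


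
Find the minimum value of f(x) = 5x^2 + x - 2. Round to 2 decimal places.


For a quadratic f(x) = ax^2 + bx + c with a > 0, the minimum is at the vertex.
Vertex x-coordinate: x = -b/(2a)
x = -(1) / (2 * 5)
x = -1/10
Substitute back to find the minimum value:
f(-1/10) = 5 * (-1/10)^2 + 1 * (-1/10) - 2
= 1/20 - 1/10 - 2
= -41/20 = -2.05

-2.05


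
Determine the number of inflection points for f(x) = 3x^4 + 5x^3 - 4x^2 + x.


Inflection points occur where f''(x) = 0 and concavity changes.
f(x) = 3x^4 + 5x^3 - 4x^2 + x
f'(x) = 12x^3 + 15x^2 - 8x + 1
f''(x) = 36x^2 + 30x - 8
This is a quadratic in x. Use the discriminant to count real roots.
Discriminant = (30)^2 - 4 * 36 * (-8)
= 900 - (-1152)
= 2052
Since discriminant > 0, f''(x) = 0 has 2 distinct real solutions.
A quadratic with two distinct real roots changes sign at each root, so concavity changes at both.
Number of inflection points: 2

2


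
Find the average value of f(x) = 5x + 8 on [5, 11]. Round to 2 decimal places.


Average value = 1/(b-a) * integral from a to b of f(x) dx
First compute the integral of 5x + 8:
F(x) = (5/2)x^2 + 8x
F(11) = 5/2 * 121 + 8 * 11 = 781/2
F(5) = 5/2 * 25 + 8 * 5 = 205/2
Integral = 781/2 - 205/2 = 288
Average = 288 / (11 - 5) = 288 / 6
= 48 = 48.00

48.00


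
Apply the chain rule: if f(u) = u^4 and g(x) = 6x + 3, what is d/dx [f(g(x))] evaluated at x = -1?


Using the chain rule: (f(g(x)))' = f'(g(x)) * g'(x)
First, find g(-1):
g(-1) = 6 * (-1) + 3 = -3
Next, f'(u) = 4u^3
And g'(x) = 6
So f'(g(-1)) * g'(-1)
= 4 * (-3)^3 * 6
= 4 * (-27) * 6
= -648

-648


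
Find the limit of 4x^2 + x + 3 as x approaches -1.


Since polynomials are continuous, we use direct substitution.
lim(x->-1) of 4x^2 + x + 3
= 4 * (-1)^2 + 1 * (-1) + 3
= 4 - 1 + 3
= 6

6


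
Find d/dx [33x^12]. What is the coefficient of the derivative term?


We apply the power rule: d/dx [ax^n] = a*n * x^(n-1)
d/dx [33x^12]
= 33 * 12 * x^(12-1)
= 396x^11
The coefficient is 396

396


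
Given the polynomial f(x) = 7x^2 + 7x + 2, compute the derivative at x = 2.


Differentiate term by term using power and sum rules:
f(x) = 7x^2 + 7x + 2
f'(x) = 14x + 7
Substitute x = 2:
f'(2) = 14 * 2 + 7
= 28 + 7
= 35

35


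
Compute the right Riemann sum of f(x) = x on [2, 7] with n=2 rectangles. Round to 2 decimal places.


Right Riemann sum uses right endpoints of each subinterval.
Interval: [2, 7], n = 2
dx = (7 - 2) / 2 = 5/2
Right endpoints: [9/2, 7]
f values: [9/2, 7]
Sum = dx * (sum of f values)
= 5/2 * 23/2
= 115/4 = 28.75

28.75


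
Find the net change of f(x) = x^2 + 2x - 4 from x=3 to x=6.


Net change = f(b) - f(a)
f(x) = x^2 + 2x - 4
Compute f(6):
f(6) = 1 * 6^2 + 2 * 6 - 4
= 36 + 12 - 4
= 44
Compute f(3):
f(3) = 1 * 3^2 + 2 * 3 - 4
= 9 + 6 - 4
= 11
Net change = 44 - 11 = 33

33


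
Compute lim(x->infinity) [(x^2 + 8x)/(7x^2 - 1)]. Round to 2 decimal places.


For limits at infinity with equal-degree polynomials,
we compare leading coefficients.
Numerator leading term: x^2
Denominator leading term: 7x^2
Divide both by x^2:
lim = (1 + 8/x) / (7 - 1/x^2)
As x -> infinity, the 1/x and 1/x^2 terms vanish:
= 1/7 ≈ 0.14

0.14


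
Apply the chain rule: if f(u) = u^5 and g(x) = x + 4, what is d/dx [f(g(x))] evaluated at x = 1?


Using the chain rule: (f(g(x)))' = f'(g(x)) * g'(x)
First, find g(1):
g(1) = 1 * 1 + 4 = 5
Next, f'(u) = 5u^4
And g'(x) = 1
So f'(g(1)) * g'(1)
= 5 * 5^4 * 1
= 5 * 625 * 1
= 3125

3125


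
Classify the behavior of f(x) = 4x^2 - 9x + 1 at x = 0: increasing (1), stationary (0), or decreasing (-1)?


Compute f'(x) to determine behavior:
f'(x) = 8x - 9
f'(0) = 8 * 0 - 9
= 0 - 9
= -9
Since f'(0) < 0, the function is decreasing (-1)

-1


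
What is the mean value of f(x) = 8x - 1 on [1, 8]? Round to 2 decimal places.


Average value = 1/(b-a) * integral from a to b of f(x) dx
First compute the integral of 8x - 1:
F(x) = 4x^2 - x
F(8) = 4 * 64 - 1 * 8 = 248
F(1) = 4 * 1 - 1 * 1 = 3
Integral = 248 - 3 = 245
Average = 245 / (8 - 1) = 245 / 7
= 35 = 35.00

35.00


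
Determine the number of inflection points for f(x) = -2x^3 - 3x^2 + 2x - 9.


Inflection points occur where f''(x) = 0 and concavity changes.
f(x) = -2x^3 - 3x^2 + 2x - 9
f'(x) = -6x^2 - 6x + 2
f''(x) = -12x - 6
Set f''(x) = 0:
-12x - 6 = 0
x = 6 / (-12) = -1/2
Since f''(x) is linear (degree 1), it changes sign at this point.
Therefore there is exactly 1 inflection point.

1


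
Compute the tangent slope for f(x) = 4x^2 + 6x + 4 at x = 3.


The slope of the tangent line equals f'(x) at the point.
f(x) = 4x^2 + 6x + 4
f'(x) = 8x + 6
At x = 3:
f'(3) = 8 * 3 + 6
= 24 + 6
= 30

30


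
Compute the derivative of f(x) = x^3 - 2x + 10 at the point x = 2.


Differentiate f(x) = x^3 - 2x + 10 term by term:
f'(x) = 3x^2 - 2
Substitute x = 2:
f'(2) = 3 * 2^2 + 0 * 2 - 2
= 12 + 0 - 2
= 10

10


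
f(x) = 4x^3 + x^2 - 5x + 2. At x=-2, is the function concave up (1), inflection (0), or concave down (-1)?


Concavity is determined by the sign of f''(x).
f(x) = 4x^3 + x^2 - 5x + 2
f'(x) = 12x^2 + 2x - 5
f''(x) = 24x + 2
f''(-2) = 24 * (-2) + 2
= -48 + 2
= -46
Since f''(-2) < 0, the function is concave down (-1)

-1


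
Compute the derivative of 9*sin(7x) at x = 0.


Apply the chain rule to differentiate 9*sin(7x):
d/dx [9*sin(7x)]
= 9 * cos(7x) * d/dx(7x)
= 9 * 7 * cos(7x)
= 63 * cos(7x)
Evaluate at x = 0:
= 63 * cos(0)
= 63 * 1
= 63

63


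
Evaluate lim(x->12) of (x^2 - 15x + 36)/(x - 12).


Direct substitution gives 0/0, so we factor the numerator.
Factor: (x^2 - 15x + 36) = (x - 12)(x - 3)
Cancel the common factor (x - 12):
(x^2 - 15x + 36)/(x - 12) = (x - 3)
Now substitute x = 12:
= (12) - (3) = 9

9


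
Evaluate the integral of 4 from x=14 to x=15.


The integral of a constant k over [a, b] equals k * (b - a).
integral from 14 to 15 of 4 dx
= 4 * (15 - 14)
= 4 * 1
= 4

4


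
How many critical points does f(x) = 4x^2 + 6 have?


Find where f'(x) = 0:
f'(x) = 8x
Set f'(x) = 0:
8x = 0
x = 0 / 8 = 0
This is a linear equation in x, so there is exactly one solution.
Number of critical points: 1

1


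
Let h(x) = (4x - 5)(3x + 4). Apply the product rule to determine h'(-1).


Let u(x) = 4x - 5 and v(x) = 3x + 4
u'(x) = 4
v'(x) = 3
Product rule: h'(x) = u'(x)*v(x) + u(x)*v'(x)
= 4 * (3x + 4) + (4x - 5) * 3
At x = -1:
u(-1) = 4 * (-1) - 5 = -9
v(-1) = 3 * (-1) + 4 = 1
h'(-1) = 4 * 1 + (-9) * 3
= 4 - 27
= -23

-23


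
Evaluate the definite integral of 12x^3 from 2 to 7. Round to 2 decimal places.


Find the antiderivative of 12x^3:
F(x) = 12/4 * x^4
Apply the Fundamental Theorem of Calculus:
F(7) - F(2)
= 12/4 * 7^4 - 12/4 * 2^4
= 12/4 * (2401 - 16)
= 12/4 * 2385
= 7155 = 7155.00

7155.00


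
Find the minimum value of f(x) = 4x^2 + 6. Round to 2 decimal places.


For a quadratic f(x) = ax^2 + bx + c with a > 0, the minimum is at the vertex.
Vertex x-coordinate: x = -b/(2a)
x = -(0) / (2 * 4)
x = 0/8 = 0
Substitute back to find the minimum value:
f(0) = 4 * 0^2 + 0 * 0 + 6
= 0 + 0 + 6
= 6 = 6.00

6.00


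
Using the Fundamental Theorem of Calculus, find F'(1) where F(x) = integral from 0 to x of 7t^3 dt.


By the Fundamental Theorem of Calculus (Part 1):
If F(x) = integral from 0 to x of f(t) dt, then F'(x) = f(x)
Here f(t) = 7t^3
So F'(x) = 7x^3
Evaluate at x = 1:
F'(1) = 7 * 1^3
= 7 * 1
= 7

7


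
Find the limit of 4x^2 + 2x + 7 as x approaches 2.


Since polynomials are continuous, we use direct substitution.
lim(x->2) of 4x^2 + 2x + 7
= 4 * 2^2 + 2 * 2 + 7
= 16 + 4 + 7
= 27

27


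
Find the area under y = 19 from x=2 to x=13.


The area under a constant function y = 19 is a rectangle.
Width = 13 - 2 = 11
Height = 19
Area = width * height
= 11 * 19
= 209

209


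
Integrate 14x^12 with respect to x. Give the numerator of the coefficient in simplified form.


Apply the power rule for integration:
integral of ax^n dx = a/(n+1) * x^(n+1) + C
integral of 14x^12 dx
= 14/13 * x^13 + C
The coefficient in lowest terms is 14/13, and its numerator is 14

14


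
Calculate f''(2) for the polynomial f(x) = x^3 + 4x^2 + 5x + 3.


First derivative:
f'(x) = 3x^2 + 8x + 5
Second derivative:
f''(x) = 6x + 8
Substitute x = 2:
f''(2) = 6 * 2 + 8
= 12 + 8
= 20

20


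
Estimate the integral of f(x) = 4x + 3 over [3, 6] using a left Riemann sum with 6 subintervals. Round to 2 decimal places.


Left Riemann sum uses left endpoints of each subinterval.
Interval: [3, 6], n = 6
dx = (6 - 3) / 6 = 1/2
Left endpoints: [3, 7/2, 4, 9/2, 5, 11/2]
f values: [15, 17, 19, 21, 23, 25]
Sum = dx * (sum of f values)
= 1/2 * 120
= 60 = 60.00

60.00


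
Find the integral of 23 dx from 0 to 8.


The integral of a constant k over [a, b] equals k * (b - a).
integral from 0 to 8 of 23 dx
= 23 * (8 - 0)
= 23 * 8
= 184

184


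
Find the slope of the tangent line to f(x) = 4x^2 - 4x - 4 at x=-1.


The slope of the tangent line equals f'(x) at the point.
f(x) = 4x^2 - 4x - 4
f'(x) = 8x - 4
At x = -1:
f'(-1) = 8 * (-1) - 4
= -8 - 4
= -12

-12


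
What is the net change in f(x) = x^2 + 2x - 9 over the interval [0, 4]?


Net change = f(b) - f(a)
f(x) = x^2 + 2x - 9
Compute f(4):
f(4) = 1 * 4^2 + 2 * 4 - 9
= 16 + 8 - 9
= 15
Compute f(0):
f(0) = 1 * 0^2 + 2 * 0 - 9
= 0 + 0 - 9
= -9
Net change = 15 - (-9) = 24

24


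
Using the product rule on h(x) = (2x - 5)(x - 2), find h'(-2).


Let u(x) = 2x - 5 and v(x) = x - 2
u'(x) = 2
v'(x) = 1
Product rule: h'(x) = u'(x)*v(x) + u(x)*v'(x)
= 2 * (x - 2) + (2x - 5) * 1
At x = -2:
u(-2) = 2 * (-2) - 5 = -9
v(-2) = 1 * (-2) - 2 = -4
h'(-2) = 2 * (-4) + (-9) * 1
= -8 - 9
= -17

-17


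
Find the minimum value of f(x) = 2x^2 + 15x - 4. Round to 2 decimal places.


For a quadratic f(x) = ax^2 + bx + c with a > 0, the minimum is at the vertex.
Vertex x-coordinate: x = -b/(2a)
x = -(15) / (2 * 2)
x = -15/4
Substitute back to find the minimum value:
f(-15/4) = 2 * (-15/4)^2 + 15 * (-15/4) - 4
= 225/8 - 225/4 - 4
= -257/8 ≈ -32.13

-32.13


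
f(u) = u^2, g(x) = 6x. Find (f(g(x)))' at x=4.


Using the chain rule: (f(g(x)))' = f'(g(x)) * g'(x)
First, find g(4):
g(4) = 6 * 4 + 0 = 24
Next, f'(u) = 2u
And g'(x) = 6
So f'(g(4)) * g'(4)
= 2 * 24 * 6
= 288

288


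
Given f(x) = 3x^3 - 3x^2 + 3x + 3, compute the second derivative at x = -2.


First derivative:
f'(x) = 9x^2 - 6x + 3
Second derivative:
f''(x) = 18x - 6
Substitute x = -2:
f''(-2) = 18 * (-2) - 6
= -36 - 6
= -42

-42


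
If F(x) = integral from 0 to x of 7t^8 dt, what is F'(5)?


By the Fundamental Theorem of Calculus (Part 1):
If F(x) = integral from 0 to x of f(t) dt, then F'(x) = f(x)
Here f(t) = 7t^8
So F'(x) = 7x^8
Evaluate at x = 5:
F'(5) = 7 * 5^8
= 7 * 390625
= 2734375

2734375


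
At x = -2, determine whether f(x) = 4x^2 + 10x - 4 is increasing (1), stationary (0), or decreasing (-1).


Compute f'(x) to determine behavior:
f'(x) = 8x + 10
f'(-2) = 8 * (-2) + 10
= -16 + 10
= -6
Since f'(-2) < 0, the function is decreasing (-1)

-1


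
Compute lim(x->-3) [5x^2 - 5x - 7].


Since polynomials are continuous, we use direct substitution.
lim(x->-3) of 5x^2 - 5x - 7
= 5 * (-3)^2 - 5 * (-3) - 7
= 45 + 15 - 7
= 53

53


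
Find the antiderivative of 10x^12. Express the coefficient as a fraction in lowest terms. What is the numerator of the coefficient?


Apply the power rule for integration:
integral of ax^n dx = a/(n+1) * x^(n+1) + C
integral of 10x^12 dx
= 10/13 * x^13 + C
The coefficient in lowest terms is 10/13, and its numerator is 10

10


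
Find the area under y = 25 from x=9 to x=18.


The area under a constant function y = 25 is a rectangle.
Width = 18 - 9 = 9
Height = 25
Area = width * height
= 9 * 25
= 225

225


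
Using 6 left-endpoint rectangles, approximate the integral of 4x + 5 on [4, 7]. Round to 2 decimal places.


Left Riemann sum uses left endpoints of each subinterval.
Interval: [4, 7], n = 6
dx = (7 - 4) / 6 = 1/2
Left endpoints: [4, 9/2, 5, 11/2, 6, 13/2]
f values: [21, 23, 25, 27, 29, 31]
Sum = dx * (sum of f values)
= 1/2 * 156
= 78 = 78.00

78.00


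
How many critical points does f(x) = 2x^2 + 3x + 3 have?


Find where f'(x) = 0:
f'(x) = 4x + 3
Set f'(x) = 0:
4x + 3 = 0
x = -3 / 4 = -3/4
This is a linear equation in x, so there is exactly one solution.
Number of critical points: 1

1


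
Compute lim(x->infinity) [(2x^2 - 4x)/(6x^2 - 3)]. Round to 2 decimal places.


For limits at infinity with equal-degree polynomials,
we compare leading coefficients.
Numerator leading term: 2x^2
Denominator leading term: 6x^2
Divide both by x^2:
lim = (2 - 4/x) / (6 - 3/x^2)
As x -> infinity, the 1/x and 1/x^2 terms vanish:
= 2/6 = 1/3 ≈ 0.33

0.33


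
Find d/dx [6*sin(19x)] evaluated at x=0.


Apply the chain rule to differentiate 6*sin(19x):
d/dx [6*sin(19x)]
= 6 * cos(19x) * d/dx(19x)
= 6 * 19 * cos(19x)
= 114 * cos(19x)
Evaluate at x = 0:
= 114 * cos(0)
= 114 * 1
= 114

114


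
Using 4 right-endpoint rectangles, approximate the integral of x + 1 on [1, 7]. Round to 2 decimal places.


Right Riemann sum uses right endpoints of each subinterval.
Interval: [1, 7], n = 4
dx = (7 - 1) / 4 = 3/2
Right endpoints: [5/2, 4, 11/2, 7]
f values: [7/2, 5, 13/2, 8]
Sum = dx * (sum of f values)
= 3/2 * 23
= 69/2 = 34.50

34.50


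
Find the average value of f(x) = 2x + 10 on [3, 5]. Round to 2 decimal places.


Average value = 1/(b-a) * integral from a to b of f(x) dx
First compute the integral of 2x + 10:
F(x) = x^2 + 10x
F(5) = 1 * 25 + 10 * 5 = 75
F(3) = 1 * 9 + 10 * 3 = 39
Integral = 75 - 39 = 36
Average = 36 / (5 - 3) = 36 / 2
= 18 = 18.00

18.00


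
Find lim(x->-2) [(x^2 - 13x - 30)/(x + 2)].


Direct substitution gives 0/0, so we factor the numerator.
Factor: (x^2 - 13x - 30) = (x + 2)(x - 15)
Cancel the common factor (x + 2):
(x^2 - 13x - 30)/(x + 2) = (x - 15)
Now substitute x = -2:
= (-2) - (15) = -17

-17


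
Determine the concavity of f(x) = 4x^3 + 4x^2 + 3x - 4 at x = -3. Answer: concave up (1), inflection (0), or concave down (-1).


Concavity is determined by the sign of f''(x).
f(x) = 4x^3 + 4x^2 + 3x - 4
f'(x) = 12x^2 + 8x + 3
f''(x) = 24x + 8
f''(-3) = 24 * (-3) + 8
= -72 + 8
= -64
Since f''(-3) < 0, the function is concave down (-1)

-1


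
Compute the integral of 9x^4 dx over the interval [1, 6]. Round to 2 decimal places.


Find the antiderivative of 9x^4:
F(x) = 9/5 * x^5
Apply the Fundamental Theorem of Calculus:
F(6) - F(1)
= 9/5 * 6^5 - 9/5 * 1^5
= 9/5 * (7776 - 1)
= 9/5 * 7775
= 13995 = 13995.00

13995.00


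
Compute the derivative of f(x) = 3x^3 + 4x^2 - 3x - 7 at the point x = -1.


Differentiate f(x) = 3x^3 + 4x^2 - 3x - 7 term by term:
f'(x) = 9x^2 + 8x - 3
Substitute x = -1:
f'(-1) = 9 * (-1)^2 + 8 * (-1) - 3
= 9 - 8 - 3
= -2

-2


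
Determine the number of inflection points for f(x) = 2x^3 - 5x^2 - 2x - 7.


Inflection points occur where f''(x) = 0 and concavity changes.
f(x) = 2x^3 - 5x^2 - 2x - 7
f'(x) = 6x^2 - 10x - 2
f''(x) = 12x - 10
Set f''(x) = 0:
12x - 10 = 0
x = 10 / 12 = 5/6
Since f''(x) is linear (degree 1), it changes sign at this point.
Therefore there is exactly 1 inflection point.

1


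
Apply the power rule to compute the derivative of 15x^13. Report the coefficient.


We apply the power rule: d/dx [ax^n] = a*n * x^(n-1)
d/dx [15x^13]
= 15 * 13 * x^(13-1)
= 195x^12
The coefficient is 195

195


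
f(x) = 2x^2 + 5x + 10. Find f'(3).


Differentiate term by term using power and sum rules:
f(x) = 2x^2 + 5x + 10
f'(x) = 4x + 5
Substitute x = 3:
f'(3) = 4 * 3 + 5
= 12 + 5
= 17

17


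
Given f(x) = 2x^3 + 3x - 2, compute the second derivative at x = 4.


First derivative:
f'(x) = 6x^2 + 3
Second derivative:
f''(x) = 12x
Substitute x = 4:
f''(4) = 12 * 4 + 0
= 48 + 0
= 48

48


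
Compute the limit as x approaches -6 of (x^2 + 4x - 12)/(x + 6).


Direct substitution gives 0/0, so we factor the numerator.
Factor: (x^2 + 4x - 12) = (x + 6)(x - 2)
Cancel the common factor (x + 6):
(x^2 + 4x - 12)/(x + 6) = (x - 2)
Now substitute x = -6:
= (-6) - (2) = -8

-8


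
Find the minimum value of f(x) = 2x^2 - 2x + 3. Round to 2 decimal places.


For a quadratic f(x) = ax^2 + bx + c with a > 0, the minimum is at the vertex.
Vertex x-coordinate: x = -b/(2a)
x = -(-2) / (2 * 2)
x = 2/4 = 1/2
Substitute back to find the minimum value:
f(1/2) = 2 * (1/2)^2 - 2 * (1/2) + 3
= 1/2 - 1 + 3
= 5/2 = 2.50

2.50


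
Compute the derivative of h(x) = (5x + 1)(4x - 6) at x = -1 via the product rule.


Let u(x) = 5x + 1 and v(x) = 4x - 6
u'(x) = 5
v'(x) = 4
Product rule: h'(x) = u'(x)*v(x) + u(x)*v'(x)
= 5 * (4x - 6) + (5x + 1) * 4
At x = -1:
u(-1) = 5 * (-1) + 1 = -4
v(-1) = 4 * (-1) - 6 = -10
h'(-1) = 5 * (-10) + (-4) * 4
= -50 - 16
= -66

-66


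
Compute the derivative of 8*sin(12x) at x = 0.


Apply the chain rule to differentiate 8*sin(12x):
d/dx [8*sin(12x)]
= 8 * cos(12x) * d/dx(12x)
= 8 * 12 * cos(12x)
= 96 * cos(12x)
Evaluate at x = 0:
= 96 * cos(0)
= 96 * 1
= 96

96


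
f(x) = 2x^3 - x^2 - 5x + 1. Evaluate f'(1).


Differentiate f(x) = 2x^3 - x^2 - 5x + 1 term by term:
f'(x) = 6x^2 - 2x - 5
Substitute x = 1:
f'(1) = 6 * 1^2 - 2 * 1 - 5
= 6 - 2 - 5
= -1

-1


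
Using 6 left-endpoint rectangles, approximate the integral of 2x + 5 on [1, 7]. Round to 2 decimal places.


Left Riemann sum uses left endpoints of each subinterval.
Interval: [1, 7], n = 6
dx = (7 - 1) / 6 = 1
Left endpoints: [1, 2, 3, 4, 5, 6]
f values: [7, 9, 11, 13, 15, 17]
Sum = dx * (sum of f values)
= 1 * 72
= 72 = 72.00

72.00


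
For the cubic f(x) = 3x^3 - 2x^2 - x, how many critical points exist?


Find where f'(x) = 0:
f(x) = 3x^3 - 2x^2 - x
f'(x) = 9x^2 - 4x - 1
This is a quadratic in x. Use the discriminant to count real roots.
Discriminant = (-4)^2 - 4 * 9 * (-1)
= 16 - (-36)
= 52
Since discriminant > 0, f'(x) = 0 has 2 real solutions.
Number of critical points: 2

2


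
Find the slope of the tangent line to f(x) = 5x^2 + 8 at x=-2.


The slope of the tangent line equals f'(x) at the point.
f(x) = 5x^2 + 8
f'(x) = 10x
At x = -2:
f'(-2) = 10 * (-2) + 0
= -20 + 0
= -20

-20


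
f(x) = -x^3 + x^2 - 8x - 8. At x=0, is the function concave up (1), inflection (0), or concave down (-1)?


Concavity is determined by the sign of f''(x).
f(x) = -x^3 + x^2 - 8x - 8
f'(x) = -3x^2 + 2x - 8
f''(x) = -6x + 2
f''(0) = -6 * 0 + 2
= 0 + 2
= 2
Since f''(0) > 0, the function is concave up (1)

1


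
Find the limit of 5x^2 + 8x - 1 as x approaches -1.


Since polynomials are continuous, we use direct substitution.
lim(x->-1) of 5x^2 + 8x - 1
= 5 * (-1)^2 + 8 * (-1) - 1
= 5 - 8 - 1
= -4

-4


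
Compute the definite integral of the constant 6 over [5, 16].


The integral of a constant k over [a, b] equals k * (b - a).
integral from 5 to 16 of 6 dx
= 6 * (16 - 5)
= 6 * 11
= 66

66


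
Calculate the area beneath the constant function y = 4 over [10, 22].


The area under a constant function y = 4 is a rectangle.
Width = 22 - 10 = 12
Height = 4
Area = width * height
= 12 * 4
= 48

48


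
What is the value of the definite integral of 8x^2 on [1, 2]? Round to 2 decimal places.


Find the antiderivative of 8x^2:
F(x) = 8/3 * x^3
Apply the Fundamental Theorem of Calculus:
F(2) - F(1)
= 8/3 * 2^3 - 8/3 * 1^3
= 8/3 * (8 - 1)
= 8/3 * 7
= 56/3 ≈ 18.67

18.67


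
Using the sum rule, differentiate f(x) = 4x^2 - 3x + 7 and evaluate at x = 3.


Differentiate term by term using power and sum rules:
f(x) = 4x^2 - 3x + 7
f'(x) = 8x - 3
Substitute x = 3:
f'(3) = 8 * 3 - 3
= 24 - 3
= 21

21


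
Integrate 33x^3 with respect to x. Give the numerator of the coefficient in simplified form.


Apply the power rule for integration:
integral of ax^n dx = a/(n+1) * x^(n+1) + C
integral of 33x^3 dx
= 33/4 * x^4 + C
The coefficient in lowest terms is 33/4, and its numerator is 33

33


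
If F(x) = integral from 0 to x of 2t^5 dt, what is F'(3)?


By the Fundamental Theorem of Calculus (Part 1):
If F(x) = integral from 0 to x of f(t) dt, then F'(x) = f(x)
Here f(t) = 2t^5
So F'(x) = 2x^5
Evaluate at x = 3:
F'(3) = 2 * 3^5
= 2 * 243
= 486

486


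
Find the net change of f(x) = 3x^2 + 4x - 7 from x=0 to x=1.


Net change = f(b) - f(a)
f(x) = 3x^2 + 4x - 7
Compute f(1):
f(1) = 3 * 1^2 + 4 * 1 - 7
= 3 + 4 - 7
= 0
Compute f(0):
f(0) = 3 * 0^2 + 4 * 0 - 7
= 0 + 0 - 7
= -7
Net change = 0 - (-7) = 7

7


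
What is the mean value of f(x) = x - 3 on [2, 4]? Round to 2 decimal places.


Average value = 1/(b-a) * integral from a to b of f(x) dx
First compute the integral of x - 3:
F(x) = (1/2)x^2 - 3x
F(4) = 1/2 * 16 - 3 * 4 = -4
F(2) = 1/2 * 4 - 3 * 2 = -4
Integral = -4 - (-4) = 0
Average = 0 / (4 - 2) = 0 / 2
= 0 = 0.00

0.00


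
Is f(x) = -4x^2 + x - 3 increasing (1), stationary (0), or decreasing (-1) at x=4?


Compute f'(x) to determine behavior:
f'(x) = -8x + 1
f'(4) = -8 * 4 + 1
= -32 + 1
= -31
Since f'(4) < 0, the function is decreasing (-1)

-1


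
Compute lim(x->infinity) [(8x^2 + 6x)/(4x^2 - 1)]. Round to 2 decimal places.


For limits at infinity with equal-degree polynomials,
we compare leading coefficients.
Numerator leading term: 8x^2
Denominator leading term: 4x^2
Divide both by x^2:
lim = (8 + 6/x) / (4 - 1/x^2)
As x -> infinity, the 1/x and 1/x^2 terms vanish:
= 8/4 = 2 = 2.00

2.00


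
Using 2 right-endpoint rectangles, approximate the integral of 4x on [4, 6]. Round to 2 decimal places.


Right Riemann sum uses right endpoints of each subinterval.
Interval: [4, 6], n = 2
dx = (6 - 4) / 2 = 1
Right endpoints: [5, 6]
f values: [20, 24]
Sum = dx * (sum of f values)
= 1 * 44
= 44 = 44.00

44.00


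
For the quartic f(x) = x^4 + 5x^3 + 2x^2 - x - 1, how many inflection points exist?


Inflection points occur where f''(x) = 0 and concavity changes.
f(x) = x^4 + 5x^3 + 2x^2 - x - 1
f'(x) = 4x^3 + 15x^2 + 4x - 1
f''(x) = 12x^2 + 30x + 4
This is a quadratic in x. Use the discriminant to count real roots.
Discriminant = (30)^2 - 4 * 12 * 4
= 900 - 192
= 708
Since discriminant > 0, f''(x) = 0 has 2 distinct real solutions.
A quadratic with two distinct real roots changes sign at each root, so concavity changes at both.
Number of inflection points: 2

2


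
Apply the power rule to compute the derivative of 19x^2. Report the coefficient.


We apply the power rule: d/dx [ax^n] = a*n * x^(n-1)
d/dx [19x^2]
= 19 * 2 * x^(2-1)
= 38x
The coefficient is 38

38


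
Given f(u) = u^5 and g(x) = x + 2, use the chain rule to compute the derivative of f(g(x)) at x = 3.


Using the chain rule: (f(g(x)))' = f'(g(x)) * g'(x)
First, find g(3):
g(3) = 1 * 3 + 2 = 5
Next, f'(u) = 5u^4
And g'(x) = 1
So f'(g(3)) * g'(3)
= 5 * 5^4 * 1
= 5 * 625 * 1
= 3125

3125


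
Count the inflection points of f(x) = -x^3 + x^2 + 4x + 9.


Inflection points occur where f''(x) = 0 and concavity changes.
f(x) = -x^3 + x^2 + 4x + 9
f'(x) = -3x^2 + 2x + 4
f''(x) = -6x + 2
Set f''(x) = 0:
-6x + 2 = 0
x = -2 / (-6) = 1/3
Since f''(x) is linear (degree 1), it changes sign at this point.
Therefore there is exactly 1 inflection point.

1


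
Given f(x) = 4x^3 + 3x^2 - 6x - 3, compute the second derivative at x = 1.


First derivative:
f'(x) = 12x^2 + 6x - 6
Second derivative:
f''(x) = 24x + 6
Substitute x = 1:
f''(1) = 24 * 1 + 6
= 24 + 6
= 30

30


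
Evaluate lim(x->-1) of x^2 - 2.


Since polynomials are continuous, we use direct substitution.
lim(x->-1) of x^2 - 2
= 1 * (-1)^2 + 0 * (-1) - 2
= 1 + 0 - 2
= -1

-1


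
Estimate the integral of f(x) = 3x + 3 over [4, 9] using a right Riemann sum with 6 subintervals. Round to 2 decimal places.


Right Riemann sum uses right endpoints of each subinterval.
Interval: [4, 9], n = 6
dx = (9 - 4) / 6 = 5/6
Right endpoints: [29/6, 17/3, 13/2, 22/3, 49/6, 9]
f values: [35/2, 20, 45/2, 25, 55/2, 30]
Sum = dx * (sum of f values)
= 5/6 * 285/2
= 475/4 = 118.75

118.75


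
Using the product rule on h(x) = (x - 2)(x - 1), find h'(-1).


Let u(x) = x - 2 and v(x) = x - 1
u'(x) = 1
v'(x) = 1
Product rule: h'(x) = u'(x)*v(x) + u(x)*v'(x)
= 1 * (x - 1) + (x - 2) * 1
At x = -1:
u(-1) = 1 * (-1) - 2 = -3
v(-1) = 1 * (-1) - 1 = -2
h'(-1) = 1 * (-2) + (-3) * 1
= -2 - 3
= -5

-5


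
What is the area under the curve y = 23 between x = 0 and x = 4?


The area under a constant function y = 23 is a rectangle.
Width = 4 - 0 = 4
Height = 23
Area = width * height
= 4 * 23
= 92

92


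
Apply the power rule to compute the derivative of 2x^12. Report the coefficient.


We apply the power rule: d/dx [ax^n] = a*n * x^(n-1)
d/dx [2x^12]
= 2 * 12 * x^(12-1)
= 24x^11
The coefficient is 24

24


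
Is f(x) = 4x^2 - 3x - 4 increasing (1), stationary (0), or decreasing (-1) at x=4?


Compute f'(x) to determine behavior:
f'(x) = 8x - 3
f'(4) = 8 * 4 - 3
= 32 - 3
= 29
Since f'(4) > 0, the function is increasing (1)

1


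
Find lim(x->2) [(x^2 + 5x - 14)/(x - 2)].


Direct substitution gives 0/0, so we factor the numerator.
Factor: (x^2 + 5x - 14) = (x - 2)(x + 7)
Cancel the common factor (x - 2):
(x^2 + 5x - 14)/(x - 2) = (x + 7)
Now substitute x = 2:
= (2) - (-7) = 9

9


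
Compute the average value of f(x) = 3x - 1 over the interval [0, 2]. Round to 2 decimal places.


Average value = 1/(b-a) * integral from a to b of f(x) dx
First compute the integral of 3x - 1:
F(x) = (3/2)x^2 - x
F(2) = 3/2 * 4 - 1 * 2 = 4
F(0) = 3/2 * 0 - 1 * 0 = 0
Integral = 4 - 0 = 4
Average = 4 / (2 - 0) = 4 / 2
= 2 = 2.00

2.00


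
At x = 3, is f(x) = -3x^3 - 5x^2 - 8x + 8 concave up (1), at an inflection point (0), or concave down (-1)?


Concavity is determined by the sign of f''(x).
f(x) = -3x^3 - 5x^2 - 8x + 8
f'(x) = -9x^2 - 10x - 8
f''(x) = -18x - 10
f''(3) = -18 * 3 - 10
= -54 - 10
= -64
Since f''(3) < 0, the function is concave down (-1)

-1


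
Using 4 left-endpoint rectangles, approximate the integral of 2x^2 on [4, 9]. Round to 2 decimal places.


Left Riemann sum uses left endpoints of each subinterval.
Interval: [4, 9], n = 4
dx = (9 - 4) / 4 = 5/4
Left endpoints: [4, 21/4, 13/2, 31/4]
f values: [32, 441/8, 169/2, 961/8]
Sum = dx * (sum of f values)
= 5/4 * 1167/4
= 5835/16 ≈ 364.69

364.69


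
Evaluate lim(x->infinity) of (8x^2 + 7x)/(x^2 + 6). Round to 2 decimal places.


For limits at infinity with equal-degree polynomials,
we compare leading coefficients.
Numerator leading term: 8x^2
Denominator leading term: x^2
Divide both by x^2:
lim = (8 + 7/x) / (1 + 6/x^2)
As x -> infinity, the 1/x and 1/x^2 terms vanish:
= 8/1 = 8 = 8.00

8.00


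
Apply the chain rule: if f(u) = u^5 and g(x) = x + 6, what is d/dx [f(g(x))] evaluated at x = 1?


Using the chain rule: (f(g(x)))' = f'(g(x)) * g'(x)
First, find g(1):
g(1) = 1 * 1 + 6 = 7
Next, f'(u) = 5u^4
And g'(x) = 1
So f'(g(1)) * g'(1)
= 5 * 7^4 * 1
= 5 * 2401 * 1
= 12005

12005


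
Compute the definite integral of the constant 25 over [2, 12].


The integral of a constant k over [a, b] equals k * (b - a).
integral from 2 to 12 of 25 dx
= 25 * (12 - 2)
= 25 * 10
= 250

250


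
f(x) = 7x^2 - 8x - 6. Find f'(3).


Differentiate term by term using power and sum rules:
f(x) = 7x^2 - 8x - 6
f'(x) = 14x - 8
Substitute x = 3:
f'(3) = 14 * 3 - 8
= 42 - 8
= 34

34


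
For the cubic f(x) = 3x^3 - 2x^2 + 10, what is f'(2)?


Differentiate f(x) = 3x^3 - 2x^2 + 10 term by term:
f'(x) = 9x^2 - 4x
Substitute x = 2:
f'(2) = 9 * 2^2 - 4 * 2 + 0
= 36 - 8 + 0
= 28

28
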